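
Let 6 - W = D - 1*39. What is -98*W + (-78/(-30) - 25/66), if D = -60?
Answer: -3394967/330 ≈ -10288.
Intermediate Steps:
W = 105 (W = 6 - (-60 - 1*39) = 6 - (-60 - 39) = 6 - 1*(-99) = 6 + 99 = 105)
-98*W + (-78/(-30) - 25/66) = -98*105 + (-78/(-30) - 25/66) = -10290 + (-78*(-1/30) - 25*1/66) = -10290 + (13/5 - 25/66) = -10290 + 733/330 = -3394967/330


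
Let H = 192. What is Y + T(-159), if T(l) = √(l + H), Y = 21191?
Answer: 21191 + √33 ≈ 21197.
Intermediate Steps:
T(l) = √(192 + l) (T(l) = √(l + 192) = √(192 + l))
Y + T(-159) = 21191 + √(192 - 159) = 21191 + √33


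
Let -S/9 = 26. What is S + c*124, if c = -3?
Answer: -606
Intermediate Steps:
S = -234 (S = -9*26 = -234)
S + c*124 = -234 - 3*124 = -234 - 372 = -606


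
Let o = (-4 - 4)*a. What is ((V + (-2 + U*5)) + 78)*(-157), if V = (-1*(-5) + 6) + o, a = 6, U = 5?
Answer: -10048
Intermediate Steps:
o = -48 (o = (-4 - 4)*6 = -8*6 = -48)
V = -37 (V = (-1*(-5) + 6) - 48 = (5 + 6) - 48 = 11 - 48 = -37)
((V + (-2 + U*5)) + 78)*(-157) = ((-37 + (-2 + 5*5)) + 78)*(-157) = ((-37 + (-2 + 25)) + 78)*(-157) = ((-37 + 23) + 78)*(-157) = (-14 + 78)*(-157) = 64*(-157) = -10048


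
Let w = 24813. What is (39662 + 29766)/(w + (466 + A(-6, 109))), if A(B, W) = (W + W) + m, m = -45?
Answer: 17357/6363 ≈ 2.7278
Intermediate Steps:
A(B, W) = -45 + 2*W (A(B, W) = (W + W) - 45 = 2*W - 45 = -45 + 2*W)
(39662 + 29766)/(w + (466 + A(-6, 109))) = (39662 + 29766)/(24813 + (466 + (-45 + 2*109))) = 69428/(24813 + (466 + (-45 + 218))) = 69428/(24813 + (466 + 173)) = 69428/(24813 + 639) = 69428/25452 = 69428*(1/25452) = 17357/6363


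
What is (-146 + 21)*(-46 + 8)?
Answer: 4750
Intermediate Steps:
(-146 + 21)*(-46 + 8) = -125*(-38) = 4750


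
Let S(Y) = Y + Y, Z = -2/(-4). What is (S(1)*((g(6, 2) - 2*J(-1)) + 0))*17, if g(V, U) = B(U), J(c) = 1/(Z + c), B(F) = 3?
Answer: 238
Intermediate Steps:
Z = 1/2 (Z = -2*(-1/4) = 1/2 ≈ 0.50000)
J(c) = 1/(1/2 + c)
g(V, U) = 3
S(Y) = 2*Y
(S(1)*((g(6, 2) - 2*J(-1)) + 0))*17 = ((2*1)*((3 - 4/(1 + 2*(-1))) + 0))*17 = (2*((3 - 4/(1 - 2)) + 0))*17 = (2*((3 - 4/(-1)) + 0))*17 = (2*((3 - 4*(-1)) + 0))*17 = (2*((3 - 2*(-2)) + 0))*17 = (2*((3 + 4) + 0))*17 = (2*(7 + 0))*17 = (2*7)*17 = 14*17 = 238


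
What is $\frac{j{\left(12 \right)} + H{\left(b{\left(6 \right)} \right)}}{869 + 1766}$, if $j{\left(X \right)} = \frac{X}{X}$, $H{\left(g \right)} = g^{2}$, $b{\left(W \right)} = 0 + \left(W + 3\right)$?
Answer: $\frac{82}{2635} \approx 0.03112$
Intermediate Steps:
$b{\left(W \right)} = 3 + W$ ($b{\left(W \right)} = 0 + \left(3 + W\right) = 3 + W$)
$j{\left(X \right)} = 1$
$\frac{j{\left(12 \right)} + H{\left(b{\left(6 \right)} \right)}}{869 + 1766} = \frac{1 + \left(3 + 6\right)^{2}}{869 + 1766} = \frac{1 + 9^{2}}{2635} = \left(1 + 81\right) \frac{1}{2635} = 82 \cdot \frac{1}{2635} = \frac{82}{2635}$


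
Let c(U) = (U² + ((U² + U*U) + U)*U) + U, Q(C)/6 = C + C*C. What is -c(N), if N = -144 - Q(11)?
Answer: 1638300456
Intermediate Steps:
Q(C) = 6*C + 6*C² (Q(C) = 6*(C + C*C) = 6*(C + C²) = 6*C + 6*C²)
N = -936 (N = -144 - 6*11*(1 + 11) = -144 - 6*11*12 = -144 - 1*792 = -144 - 792 = -936)
c(U) = U + U² + U*(U + 2*U²) (c(U) = (U² + ((U² + U²) + U)*U) + U = (U² + (2*U² + U)*U) + U = (U² + (U + 2*U²)*U) + U = (U² + U*(U + 2*U²)) + U = U + U² + U*(U + 2*U²))
-c(N) = -(-936)*(1 + 2*(-936) + 2*(-936)²) = -(-936)*(1 - 1872 + 2*876096) = -(-936)*(1 - 1872 + 1752192) = -(-936)*1750321 = -1*(-1638300456) = 1638300456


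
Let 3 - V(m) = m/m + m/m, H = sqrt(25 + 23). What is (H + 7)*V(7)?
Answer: 7 + 4*sqrt(3) ≈ 13.928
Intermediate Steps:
H = 4*sqrt(3) (H = sqrt(48) = 4*sqrt(3) ≈ 6.9282)
V(m) = 1 (V(m) = 3 - (m/m + m/m) = 3 - (1 + 1) = 3 - 1*2 = 3 - 2 = 1)
(H + 7)*V(7) = (4*sqrt(3) + 7)*1 = (7 + 4*sqrt(3))*1 = 7 + 4*sqrt(3)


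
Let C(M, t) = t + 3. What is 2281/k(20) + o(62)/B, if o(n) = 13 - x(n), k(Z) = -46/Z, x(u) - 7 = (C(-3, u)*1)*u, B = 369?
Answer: -8509442/8487 ≈ -1002.6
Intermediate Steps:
C(M, t) = 3 + t
x(u) = 7 + u*(3 + u) (x(u) = 7 + ((3 + u)*1)*u = 7 + (3 + u)*u = 7 + u*(3 + u))
o(n) = 6 - n*(3 + n) (o(n) = 13 - (7 + n*(3 + n)) = 13 + (-7 - n*(3 + n)) = 6 - n*(3 + n))
2281/k(20) + o(62)/B = 2281/((-46/20)) + (6 - 1*62*(3 + 62))/369 = 2281/((-46*1/20)) + (6 - 1*62*65)*(1/369) = 2281/(-23/10) + (6 - 4030)*(1/369) = 2281*(-10/23) - 4024*1/369 = -22810/23 - 4024/369 = -8509442/8487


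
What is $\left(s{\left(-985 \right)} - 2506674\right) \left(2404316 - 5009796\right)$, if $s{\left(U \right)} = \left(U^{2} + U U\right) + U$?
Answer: $1477851705320$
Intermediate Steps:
$s{\left(U \right)} = U + 2 U^{2}$ ($s{\left(U \right)} = \left(U^{2} + U^{2}\right) + U = 2 U^{2} + U = U + 2 U^{2}$)
$\left(s{\left(-985 \right)} - 2506674\right) \left(2404316 - 5009796\right) = \left(- 985 \left(1 + 2 \left(-985\right)\right) - 2506674\right) \left(2404316 - 5009796\right) = \left(- 985 \left(1 - 1970\right) - 2506674\right) \left(-2605480\right) = \left(\left(-985\right) \left(-1969\right) - 2506674\right) \left(-2605480\right) = \left(1939465 - 2506674\right) \left(-2605480\right) = \left(-567209\right) \left(-2605480\right) = 1477851705320$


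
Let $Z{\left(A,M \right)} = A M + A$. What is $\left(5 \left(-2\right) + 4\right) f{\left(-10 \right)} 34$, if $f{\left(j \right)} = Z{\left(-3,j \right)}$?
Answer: $-5508$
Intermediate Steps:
$Z{\left(A,M \right)} = A + A M$
$f{\left(j \right)} = -3 - 3 j$ ($f{\left(j \right)} = - 3 \left(1 + j\right) = -3 - 3 j$)
$\left(5 \left(-2\right) + 4\right) f{\left(-10 \right)} 34 = \left(5 \left(-2\right) + 4\right) \left(-3 - -30\right) 34 = \left(-10 + 4\right) \left(-3 + 30\right) 34 = \left(-6\right) 27 \cdot 34 = \left(-162\right) 34 = -5508$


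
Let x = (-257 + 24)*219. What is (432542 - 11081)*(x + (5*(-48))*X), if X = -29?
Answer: -18572521887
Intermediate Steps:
x = -51027 (x = -233*219 = -51027)
(432542 - 11081)*(x + (5*(-48))*X) = (432542 - 11081)*(-51027 + (5*(-48))*(-29)) = 421461*(-51027 - 240*(-29)) = 421461*(-51027 + 6960) = 421461*(-44067) = -18572521887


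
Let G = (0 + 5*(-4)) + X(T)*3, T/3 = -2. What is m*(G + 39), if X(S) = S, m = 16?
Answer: 16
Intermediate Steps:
T = -6 (T = 3*(-2) = -6)
G = -38 (G = (0 + 5*(-4)) - 6*3 = (0 - 20) - 18 = -20 - 18 = -38)
m*(G + 39) = 16*(-38 + 39) = 16*1 = 16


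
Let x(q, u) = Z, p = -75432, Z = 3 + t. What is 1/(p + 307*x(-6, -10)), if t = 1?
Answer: -1/74204 ≈ -1.3476e-5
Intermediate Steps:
Z = 4 (Z = 3 + 1 = 4)
x(q, u) = 4
1/(p + 307*x(-6, -10)) = 1/(-75432 + 307*4) = 1/(-75432 + 1228) = 1/(-74204) = -1/74204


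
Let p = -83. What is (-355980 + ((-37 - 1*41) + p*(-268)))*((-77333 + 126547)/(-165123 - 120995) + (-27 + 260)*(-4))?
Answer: 44515964589330/143059 ≈ 3.1117e+8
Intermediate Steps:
(-355980 + ((-37 - 1*41) + p*(-268)))*((-77333 + 126547)/(-165123 - 120995) + (-27 + 260)*(-4)) = (-355980 + ((-37 - 1*41) - 83*(-268)))*((-77333 + 126547)/(-165123 - 120995) + (-27 + 260)*(-4)) = (-355980 + ((-37 - 41) + 22244))*(49214/(-286118) + 233*(-4)) = (-355980 + (-78 + 22244))*(49214*(-1/286118) - 932) = (-355980 + 22166)*(-24607/143059 - 932) = -333814*(-133355595/143059) = 44515964589330/143059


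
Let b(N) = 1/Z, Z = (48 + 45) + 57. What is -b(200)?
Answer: -1/150 ≈ -0.0066667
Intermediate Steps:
Z = 150 (Z = 93 + 57 = 150)
b(N) = 1/150
-b(200) = -1*1/150 = -1/150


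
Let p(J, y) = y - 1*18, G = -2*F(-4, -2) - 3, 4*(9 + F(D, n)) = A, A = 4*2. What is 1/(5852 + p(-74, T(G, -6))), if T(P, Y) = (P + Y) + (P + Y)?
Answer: 1/5844 ≈ 0.00017112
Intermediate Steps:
A = 8
F(D, n) = -7 (F(D, n) = -9 + (¼)*8 = -9 + 2 = -7)
G = 11 (G = -2*(-7) - 3 = 14 - 3 = 11)
T(P, Y) = 2*P + 2*Y
p(J, y) = -18 + y (p(J, y) = y - 18 = -18 + y)
1/(5852 + p(-74, T(G, -6))) = 1/(5852 + (-18 + (2*11 + 2*(-6)))) = 1/(5852 + (-18 + (22 - 12))) = 1/(5852 + (-18 + 10)) = 1/(5852 - 8) = 1/5844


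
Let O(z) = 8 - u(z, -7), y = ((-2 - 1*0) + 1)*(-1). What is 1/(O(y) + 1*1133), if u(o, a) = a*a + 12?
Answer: 1/1080 ≈ 0.00092593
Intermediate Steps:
u(o, a) = 12 + a² (u(o, a) = a² + 12 = 12 + a²)
y = 1 (y = ((-2 + 0) + 1)*(-1) = (-2 + 1)*(-1) = -1*(-1) = 1)
O(z) = -53 (O(z) = 8 - (12 + (-7)²) = 8 - (12 + 49) = 8 - 1*61 = 8 - 61 = -53)
1/(O(y) + 1*1133) = 1/(-53 + 1*1133) = 1/(-53 + 1133) = 1/1080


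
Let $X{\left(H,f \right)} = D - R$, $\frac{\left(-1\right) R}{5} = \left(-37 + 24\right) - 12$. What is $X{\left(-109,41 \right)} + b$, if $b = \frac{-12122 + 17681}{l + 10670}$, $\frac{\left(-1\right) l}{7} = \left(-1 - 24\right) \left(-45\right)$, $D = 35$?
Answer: $- \frac{245991}{2795} \approx -88.011$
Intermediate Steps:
$R = 125$ ($R = - 5 \left(\left(-37 + 24\right) - 12\right) = - 5 \left(-13 - 12\right) = \left(-5\right) \left(-25\right) = 125$)
$l = -7875$ ($l = - 7 \left(-1 - 24\right) \left(-45\right) = - 7 \left(\left(-25\right) \left(-45\right)\right) = \left(-7\right) 1125 = -7875$)
$X{\left(H,f \right)} = -90$ ($X{\left(H,f \right)} = 35 - 125 = -90$)
$b = \frac{5559}{2795}$ ($b = \frac{-12122 + 17681}{-7875 + 10670} = \frac{5559}{2795} \approx 1.9889$)
$X{\left(-109,41 \right)} + b = -90 + \frac{5559}{2795} = - \frac{245991}{2795}$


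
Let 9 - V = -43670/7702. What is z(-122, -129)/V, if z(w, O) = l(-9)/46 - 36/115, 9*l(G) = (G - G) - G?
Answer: -258017/12993620 ≈ -0.019857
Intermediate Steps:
l(G) = -G/9 (l(G) = ((G - G) - G)/9 = (0 - G)/9 = (-G)/9 = -G/9)
z(w, O) = -67/230 (z(w, O) = -⅑*(-9)/46 - 36/115 = 1*(1/46) - 36*1/115 = 1/46 - 36/115 = -67/230)
V = 56494/3851 (V = 9 - (-43670)/7702 = 9 - 1*(-21835/3851) = 9 + 21835/3851 = 56494/3851 ≈ 14.670)
z(-122, -129)/V = -67/(230*56494/3851) = -67/230*3851/56494 = -258017/12993620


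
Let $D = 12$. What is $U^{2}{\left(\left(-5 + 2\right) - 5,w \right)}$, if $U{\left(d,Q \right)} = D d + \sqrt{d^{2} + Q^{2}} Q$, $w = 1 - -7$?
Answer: $17408 - 12288 \sqrt{2} \approx 30.144$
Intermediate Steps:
$w = 8$ ($w = 1 + 7 = 8$)
$U{\left(d,Q \right)} = 12 d + Q \sqrt{Q^{2} + d^{2}}$ ($U{\left(d,Q \right)} = 12 d + \sqrt{d^{2} + Q^{2}} Q = 12 d + \sqrt{Q^{2} + d^{2}} Q = 12 d + Q \sqrt{Q^{2} + d^{2}}$)
$U^{2}{\left(\left(-5 + 2\right) - 5,w \right)} = \left(12 \left(\left(-5 + 2\right) - 5\right) + 8 \sqrt{8^{2} + \left(\left(-5 + 2\right) - 5\right)^{2}}\right)^{2} = \left(12 \left(-3 - 5\right) + 8 \sqrt{64 + \left(-3 - 5\right)^{2}}\right)^{2} = \left(12 \left(-8\right) + 8 \sqrt{64 + \left(-8\right)^{2}}\right)^{2} = \left(-96 + 8 \sqrt{64 + 64}\right)^{2} = \left(-96 + 8 \sqrt{128}\right)^{2} = \left(-96 + 8 \cdot 8 \sqrt{2}\right)^{2} = \left(-96 + 64 \sqrt{2}\right)^{2}$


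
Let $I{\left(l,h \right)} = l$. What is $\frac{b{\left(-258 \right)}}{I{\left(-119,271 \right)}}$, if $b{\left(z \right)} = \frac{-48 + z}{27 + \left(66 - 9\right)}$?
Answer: $\frac{3}{98} \approx 0.030612$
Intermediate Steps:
$b{\left(z \right)} = - \frac{4}{7} + \frac{z}{84}$ ($b{\left(z \right)} = \frac{-48 + z}{27 + 57} = \frac{-48 + z}{84} = \left(-48 + z\right) \frac{1}{84} = - \frac{4}{7} + \frac{z}{84}$)
$\frac{b{\left(-258 \right)}}{I{\left(-119,271 \right)}} = \frac{- \frac{4}{7} + \frac{1}{84} \left(-258\right)}{-119} = \left(- \frac{4}{7} - \frac{43}{14}\right) \left(- \frac{1}{119}\right) = \left(- \frac{51}{14}\right) \left(- \frac{1}{119}\right) = \frac{3}{98}$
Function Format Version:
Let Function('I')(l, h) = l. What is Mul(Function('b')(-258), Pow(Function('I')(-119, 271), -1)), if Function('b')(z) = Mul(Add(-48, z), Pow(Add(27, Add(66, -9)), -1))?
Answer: Rational(3, 98) ≈ 0.030612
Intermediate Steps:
Function('b')(z) = Add(Rational(-4, 7), Mul(Rational(1, 84), z)) (Function('b')(z) = Mul(Add(-48, z), Pow(Add(27, 57), -1)) = Mul(Add(-48, z), Pow(84, -1)) = Mul(Add(-48, z), Rational(1, 84)) = Add(Rational(-4, 7), Mul(Rational(1, 84), z)))
Mul(Function('b')(-258), Pow(Function('I')(-119, 271), -1)) = Mul(Add(Rational(-4, 7), Mul(Rational(1, 84), -258)), Pow(-119, -1)) = Mul(Add(Rational(-4, 7), Rational(-43, 14)), Rational(-1, 119)) = Mul(Rational(-51, 14), Rational(-1, 119)) = Rational(3, 98)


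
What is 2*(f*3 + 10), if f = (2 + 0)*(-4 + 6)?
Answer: 44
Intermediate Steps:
f = 4 (f = 2*2 = 4)
2*(f*3 + 10) = 2*(4*3 + 10) = 2*(12 + 10) = 2*22 = 44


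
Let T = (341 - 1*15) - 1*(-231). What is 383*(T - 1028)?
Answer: -180393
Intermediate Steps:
T = 557 (T = (341 - 15) + 231 = 326 + 231 = 557)
383*(T - 1028) = 383*(557 - 1028) = 383*(-471) = -180393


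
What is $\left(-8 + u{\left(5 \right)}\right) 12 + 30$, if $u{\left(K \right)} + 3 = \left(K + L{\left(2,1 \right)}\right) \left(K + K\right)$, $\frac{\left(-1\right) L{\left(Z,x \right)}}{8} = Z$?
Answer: $-1422$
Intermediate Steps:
$L{\left(Z,x \right)} = - 8 Z$
$u{\left(K \right)} = -3 + 2 K \left(-16 + K\right)$ ($u{\left(K \right)} = -3 + \left(K - 16\right) \left(K + K\right) = -3 + \left(K - 16\right) 2 K = -3 + \left(-16 + K\right) 2 K = -3 + 2 K \left(-16 + K\right)$)
$\left(-8 + u{\left(5 \right)}\right) 12 + 30 = \left(-8 - \left(163 - 50\right)\right) 12 + 30 = \left(-8 - 113\right) 12 + 30 = \left(-121\right) 12 + 30 = -1452 + 30 = -1422$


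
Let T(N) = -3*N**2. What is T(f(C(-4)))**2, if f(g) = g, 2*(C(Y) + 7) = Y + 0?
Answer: 59049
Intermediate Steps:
C(Y) = -7 + Y/2 (C(Y) = -7 + (Y + 0)/2 = -7 + Y/2)
T(f(C(-4)))**2 = (-3*(-7 + (1/2)*(-4))**2)**2 = (-3*(-7 - 2)**2)**2 = (-3*(-9)**2)**2 = (-3*81)**2 = (-243)**2 = 59049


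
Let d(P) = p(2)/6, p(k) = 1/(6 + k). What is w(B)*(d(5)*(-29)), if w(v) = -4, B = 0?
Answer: 29/12 ≈ 2.4167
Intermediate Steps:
d(P) = 1/48 (d(P) = 1/((6 + 2)*6) = (⅙)/8 = (⅛)*(⅙) = 1/48)
w(B)*(d(5)*(-29)) = -(-29)/12 = -4*(-29/48) = 29/12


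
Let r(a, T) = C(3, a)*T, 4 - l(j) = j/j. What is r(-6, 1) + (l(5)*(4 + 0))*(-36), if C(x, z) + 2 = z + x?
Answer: -437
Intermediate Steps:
C(x, z) = -2 + x + z (C(x, z) = -2 + (z + x) = -2 + (x + z) = -2 + x + z)
l(j) = 3 (l(j) = 4 - j/j = 4 - 1*1 = 4 - 1 = 3)
r(a, T) = T*(1 + a) (r(a, T) = (-2 + 3 + a)*T = (1 + a)*T = T*(1 + a))
r(-6, 1) + (l(5)*(4 + 0))*(-36) = 1*(1 - 6) + (3*(4 + 0))*(-36) = 1*(-5) + (3*4)*(-36) = -5 + 12*(-36) = -5 - 432 = -437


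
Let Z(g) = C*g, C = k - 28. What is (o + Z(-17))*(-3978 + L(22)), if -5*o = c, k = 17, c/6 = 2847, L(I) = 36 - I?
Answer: 64006708/5 ≈ 1.2801e+7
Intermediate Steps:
c = 17082 (c = 6*2847 = 17082)
o = -17082/5 (o = -⅕*17082 = -17082/5 ≈ -3416.4)
C = -11 (C = 17 - 28 = -11)
Z(g) = -11*g
(o + Z(-17))*(-3978 + L(22)) = (-17082/5 - 11*(-17))*(-3978 + (36 - 1*22)) = (-17082/5 + 187)*(-3978 + (36 - 22)) = -16147*(-3978 + 14)/5 = -16147/5*(-3964) = 64006708/5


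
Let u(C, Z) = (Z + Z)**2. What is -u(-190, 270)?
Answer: -291600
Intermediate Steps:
u(C, Z) = 4*Z**2 (u(C, Z) = (2*Z)**2 = 4*Z**2)
-u(-190, 270) = -4*270**2 = -4*72900 = -1*291600 = -291600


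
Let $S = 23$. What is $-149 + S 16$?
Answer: $219$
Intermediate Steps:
$-149 + S 16 = -149 + 23 \cdot 16 = -149 + 368 = 219$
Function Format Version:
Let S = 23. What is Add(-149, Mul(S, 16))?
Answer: 219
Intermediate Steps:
Add(-149, Mul(S, 16)) = Add(-149, Mul(23, 16)) = Add(-149, 368) = 219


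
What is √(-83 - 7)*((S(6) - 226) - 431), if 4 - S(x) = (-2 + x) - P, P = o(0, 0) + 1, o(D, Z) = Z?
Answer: -1968*I*√10 ≈ -6223.4*I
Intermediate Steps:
P = 1 (P = 0 + 1 = 1)
S(x) = 7 - x (S(x) = 4 - ((-2 + x) - 1*1) = 4 - ((-2 + x) - 1) = 4 - (-3 + x) = 4 + (3 - x) = 7 - x)
√(-83 - 7)*((S(6) - 226) - 431) = √(-83 - 7)*(((7 - 1*6) - 226) - 431) = √(-90)*(((7 - 6) - 226) - 431) = (3*I*√10)*((1 - 226) - 431) = (3*I*√10)*(-225 - 431) = (3*I*√10)*(-656) = -1968*I*√10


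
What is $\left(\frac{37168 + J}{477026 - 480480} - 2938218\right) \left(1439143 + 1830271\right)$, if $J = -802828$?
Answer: $- \frac{16588743958201584}{1727} \approx -9.6055 \cdot 10^{12}$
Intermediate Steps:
$\left(\frac{37168 + J}{477026 - 480480} - 2938218\right) \left(1439143 + 1830271\right) = \left(\frac{37168 - 802828}{477026 - 480480} - 2938218\right) \left(1439143 + 1830271\right) = \left(- \frac{765660}{-3454} - 2938218\right) 3269414 = \left(\left(-765660\right) \left(- \frac{1}{3454}\right) - 2938218\right) 3269414 = \left(\frac{382830}{1727} - 2938218\right) 3269414 = \left(- \frac{5073919656}{1727}\right) 3269414 = - \frac{16588743958201584}{1727}$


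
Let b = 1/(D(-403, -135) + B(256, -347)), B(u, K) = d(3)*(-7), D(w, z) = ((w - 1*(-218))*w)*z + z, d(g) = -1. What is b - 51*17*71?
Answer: -619574467522/10065053 ≈ -61557.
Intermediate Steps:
D(w, z) = z + w*z*(218 + w) (D(w, z) = ((w + 218)*w)*z + z = ((218 + w)*w)*z + z = (w*(218 + w))*z + z = w*z*(218 + w) + z = z + w*z*(218 + w))
B(u, K) = 7 (B(u, K) = -1*(-7) = 7)
b = -1/10065053 (b = 1/(-135*(1 + (-403)² + 218*(-403)) + 7) = 1/(-135*(1 + 162409 - 87854) + 7) = 1/(-135*74556 + 7) = 1/(-10065060 + 7) = 1/(-10065053) = -1/10065053 ≈ -9.9354e-8)
b - 51*17*71 = -1/10065053 - 51*17*71 = -1/10065053 - 867*71 = -1/10065053 - 61557 = -619574467522/10065053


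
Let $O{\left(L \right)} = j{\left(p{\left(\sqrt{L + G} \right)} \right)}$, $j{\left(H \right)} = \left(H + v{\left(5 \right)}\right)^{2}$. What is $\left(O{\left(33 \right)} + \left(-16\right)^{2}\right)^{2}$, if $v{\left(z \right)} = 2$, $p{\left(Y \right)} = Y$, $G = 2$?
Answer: $87585 + 2360 \sqrt{35} \approx 1.0155 \cdot 10^{5}$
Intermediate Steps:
$j{\left(H \right)} = \left(2 + H\right)^{2}$ ($j{\left(H \right)} = \left(H + 2\right)^{2} = \left(2 + H\right)^{2}$)
$O{\left(L \right)} = \left(2 + \sqrt{2 + L}\right)^{2}$ ($O{\left(L \right)} = \left(2 + \sqrt{L + 2}\right)^{2} = \left(2 + \sqrt{2 + L}\right)^{2}$)
$\left(O{\left(33 \right)} + \left(-16\right)^{2}\right)^{2} = \left(\left(2 + \sqrt{2 + 33}\right)^{2} + \left(-16\right)^{2}\right)^{2} = \left(\left(2 + \sqrt{35}\right)^{2} + 256\right)^{2} = \left(256 + \left(2 + \sqrt{35}\right)^{2}\right)^{2}$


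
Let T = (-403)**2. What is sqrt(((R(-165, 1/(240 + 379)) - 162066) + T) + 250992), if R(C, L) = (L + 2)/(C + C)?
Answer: sqrt(1165251388092330)/68090 ≈ 501.33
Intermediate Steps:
T = 162409
R(C, L) = (2 + L)/(2*C) (R(C, L) = (2 + L)/((2*C)) = (2 + L)*(1/(2*C)) = (2 + L)/(2*C))
sqrt(((R(-165, 1/(240 + 379)) - 162066) + T) + 250992) = sqrt((((1/2)*(2 + 1/(240 + 379))/(-165) - 162066) + 162409) + 250992) = sqrt((((1/2)*(-1/165)*(2 + 1/619) - 162066) + 162409) + 250992) = sqrt((((1/2)*(-1/165)*(1239/619) - 162066) + 162409) + 250992) = sqrt(((-413/68090 - 162066) + 162409) + 250992) = sqrt((-11035074353/68090 + 162409) + 250992) = sqrt(23354457/68090 + 250992) = sqrt(17113399737/68090) = sqrt(1165251388092330)/68090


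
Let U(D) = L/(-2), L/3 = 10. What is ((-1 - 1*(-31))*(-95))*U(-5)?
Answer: 42750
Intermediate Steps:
L = 30 (L = 3*10 = 30)
U(D) = -15 (U(D) = 30/(-2) = 30*(-½) = -15)
((-1 - 1*(-31))*(-95))*U(-5) = ((-1 - 1*(-31))*(-95))*(-15) = ((-1 + 31)*(-95))*(-15) = (30*(-95))*(-15) = -2850*(-15) = 42750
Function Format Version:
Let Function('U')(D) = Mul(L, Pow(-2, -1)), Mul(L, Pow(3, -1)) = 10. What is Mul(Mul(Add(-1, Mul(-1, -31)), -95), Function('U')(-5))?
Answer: 42750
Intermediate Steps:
L = 30 (L = Mul(3, 10) = 30)
Function('U')(D) = -15 (Function('U')(D) = Mul(30, Pow(-2, -1)) = Mul(30, Rational(-1, 2)) = -15)
Mul(Mul(Add(-1, Mul(-1, -31)), -95), Function('U')(-5)) = Mul(Mul(Add(-1, Mul(-1, -31)), -95), -15) = Mul(Mul(Add(-1, 31), -95), -15) = Mul(Mul(30, -95), -15) = Mul(-2850, -15) = 42750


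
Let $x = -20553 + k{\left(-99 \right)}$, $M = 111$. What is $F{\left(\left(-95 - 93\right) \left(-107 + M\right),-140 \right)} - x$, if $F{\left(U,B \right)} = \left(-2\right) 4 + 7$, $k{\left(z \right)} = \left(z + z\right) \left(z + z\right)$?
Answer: $-18652$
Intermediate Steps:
$k{\left(z \right)} = 4 z^{2}$ ($k{\left(z \right)} = 2 z 2 z = 4 z^{2}$)
$x = 18651$ ($x = -20553 + 4 \left(-99\right)^{2} = -20553 + 4 \cdot 9801 = -20553 + 39204 = 18651$)
$F{\left(U,B \right)} = -1$ ($F{\left(U,B \right)} = -8 + 7 = -1$)
$F{\left(\left(-95 - 93\right) \left(-107 + M\right),-140 \right)} - x = -1 - 18651 = -18652$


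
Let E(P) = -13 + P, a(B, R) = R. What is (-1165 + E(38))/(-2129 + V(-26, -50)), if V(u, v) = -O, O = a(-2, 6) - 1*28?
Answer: 1140/2107 ≈ 0.54105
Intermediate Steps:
O = -22 (O = 6 - 1*28 = 6 - 28 = -22)
V(u, v) = 22 (V(u, v) = -1*(-22) = 22)
(-1165 + E(38))/(-2129 + V(-26, -50)) = (-1165 + (-13 + 38))/(-2129 + 22) = (-1165 + 25)/(-2107) = -1140*(-1/2107) = 1140/2107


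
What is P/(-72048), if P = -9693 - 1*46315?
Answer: 7001/9006 ≈ 0.77737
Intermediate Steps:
P = -56008 (P = -9693 - 46315 = -56008)
P/(-72048) = -56008/(-72048) = -56008*(-1/72048) = 7001/9006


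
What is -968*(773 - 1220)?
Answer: 432696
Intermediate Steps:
-968*(773 - 1220) = -968*(-447) = 432696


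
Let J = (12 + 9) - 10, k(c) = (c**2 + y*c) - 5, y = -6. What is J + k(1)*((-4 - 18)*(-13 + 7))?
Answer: -1309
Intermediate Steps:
k(c) = -5 + c**2 - 6*c (k(c) = (c**2 - 6*c) - 5 = -5 + c**2 - 6*c)
J = 11 (J = 21 - 10 = 11)
J + k(1)*((-4 - 18)*(-13 + 7)) = 11 + (-5 + 1**2 - 6*1)*((-4 - 18)*(-13 + 7)) = 11 + (-5 + 1 - 6)*(-22*(-6)) = 11 - 10*132 = 11 - 1320 = -1309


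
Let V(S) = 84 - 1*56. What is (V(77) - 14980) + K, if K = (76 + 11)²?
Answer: -7383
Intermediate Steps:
V(S) = 28 (V(S) = 84 - 56 = 28)
K = 7569 (K = 87² = 7569)
(V(77) - 14980) + K = (28 - 14980) + 7569 = -14952 + 7569 = -7383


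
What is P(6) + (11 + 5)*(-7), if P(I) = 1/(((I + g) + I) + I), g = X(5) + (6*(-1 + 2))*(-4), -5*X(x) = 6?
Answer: -4037/36 ≈ -112.14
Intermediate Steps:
X(x) = -6/5 (X(x) = -⅕*6 = -6/5)
g = -126/5 (g = -6/5 + (6*(-1 + 2))*(-4) = -6/5 + (6*1)*(-4) = -6/5 + 6*(-4) = -6/5 - 24 = -126/5 ≈ -25.200)
P(I) = 1/(-126/5 + 3*I) (P(I) = 1/(((I - 126/5) + I) + I) = 1/(((-126/5 + I) + I) + I) = 1/((-126/5 + 2*I) + I) = 1/(-126/5 + 3*I))
P(6) + (11 + 5)*(-7) = 5/(3*(-42 + 5*6)) + (11 + 5)*(-7) = 5/(3*(-42 + 30)) + 16*(-7) = (5/3)/(-12) - 112 = (5/3)*(-1/12) - 112 = -5/36 - 112 = -4037/36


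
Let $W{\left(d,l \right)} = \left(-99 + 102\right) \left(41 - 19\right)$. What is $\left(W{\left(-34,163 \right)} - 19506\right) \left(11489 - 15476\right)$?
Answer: $77507280$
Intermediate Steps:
$W{\left(d,l \right)} = 66$ ($W{\left(d,l \right)} = 3 \cdot 22 = 66$)
$\left(W{\left(-34,163 \right)} - 19506\right) \left(11489 - 15476\right) = \left(66 - 19506\right) \left(11489 - 15476\right) = \left(-19440\right) \left(-3987\right) = 77507280$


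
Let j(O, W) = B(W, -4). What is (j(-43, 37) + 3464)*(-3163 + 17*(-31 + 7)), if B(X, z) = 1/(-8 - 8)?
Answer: -197915533/16 ≈ -1.2370e+7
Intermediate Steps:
B(X, z) = -1/16 (B(X, z) = 1/(-16) = -1/16)
j(O, W) = -1/16
(j(-43, 37) + 3464)*(-3163 + 17*(-31 + 7)) = (-1/16 + 3464)*(-3163 + 17*(-31 + 7)) = 55423*(-3163 + 17*(-24))/16 = 55423*(-3163 - 408)/16 = (55423/16)*(-3571) = -197915533/16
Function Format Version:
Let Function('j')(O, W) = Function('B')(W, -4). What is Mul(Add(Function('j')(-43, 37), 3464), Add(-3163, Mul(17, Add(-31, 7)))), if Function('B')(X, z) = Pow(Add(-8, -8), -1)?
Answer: Rational(-197915533, 16) ≈ -1.2370e+7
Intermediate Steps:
Function('B')(X, z) = Rational(-1, 16) (Function('B')(X, z) = Pow(-16, -1) = Rational(-1, 16))
Function('j')(O, W) = Rational(-1, 16)
Mul(Add(Function('j')(-43, 37), 3464), Add(-3163, Mul(17, Add(-31, 7)))) = Mul(Add(Rational(-1, 16), 3464), Add(-3163, Mul(17, Add(-31, 7)))) = Mul(Rational(55423, 16), Add(-3163, Mul(17, -24))) = Mul(Rational(55423, 16), Add(-3163, -408)) = Mul(Rational(55423, 16), -3571) = Rational(-197915533, 16)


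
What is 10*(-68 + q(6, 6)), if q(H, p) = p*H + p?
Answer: -260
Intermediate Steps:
q(H, p) = p + H*p (q(H, p) = H*p + p = p + H*p)
10*(-68 + q(6, 6)) = 10*(-68 + 6*(1 + 6)) = 10*(-68 + 6*7) = 10*(-68 + 42) = 10*(-26) = -260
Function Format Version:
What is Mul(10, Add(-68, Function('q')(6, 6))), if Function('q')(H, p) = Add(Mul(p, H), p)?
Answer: -260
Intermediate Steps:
Function('q')(H, p) = Add(p, Mul(H, p)) (Function('q')(H, p) = Add(Mul(H, p), p) = Add(p, Mul(H, p)))
Mul(10, Add(-68, Function('q')(6, 6))) = Mul(10, Add(-68, Mul(6, Add(1, 6)))) = Mul(10, Add(-68, Mul(6, 7))) = Mul(10, Add(-68, 42)) = Mul(10, -26) = -260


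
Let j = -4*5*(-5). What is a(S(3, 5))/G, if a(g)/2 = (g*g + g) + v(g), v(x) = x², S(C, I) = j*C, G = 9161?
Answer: 360600/9161 ≈ 39.362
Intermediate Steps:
j = 100 (j = -20*(-5) = 100)
S(C, I) = 100*C
a(g) = 2*g + 4*g² (a(g) = 2*((g*g + g) + g²) = 2*((g² + g) + g²) = 2*((g + g²) + g²) = 2*(g + 2*g²) = 2*g + 4*g²)
a(S(3, 5))/G = (2*(100*3)*(1 + 2*(100*3)))/9161 = (2*300*(1 + 2*300))*(1/9161) = (2*300*(1 + 600))*(1/9161) = (2*300*601)*(1/9161) = 360600*(1/9161) = 360600/9161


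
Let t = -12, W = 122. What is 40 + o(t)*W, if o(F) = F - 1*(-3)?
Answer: -1058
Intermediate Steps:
o(F) = 3 + F (o(F) = F + 3 = 3 + F)
40 + o(t)*W = 40 + (3 - 12)*122 = 40 - 9*122 = 40 - 1098 = -1058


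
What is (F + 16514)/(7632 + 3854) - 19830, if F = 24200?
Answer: -113863333/5743 ≈ -19826.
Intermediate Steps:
(F + 16514)/(7632 + 3854) - 19830 = (24200 + 16514)/(7632 + 3854) - 19830 = 40714/11486 - 19830 = 40714*(1/11486) - 19830 = 20357/5743 - 19830 = -113863333/5743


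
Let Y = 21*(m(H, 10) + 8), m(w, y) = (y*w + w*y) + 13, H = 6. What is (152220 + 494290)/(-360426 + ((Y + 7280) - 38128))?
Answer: -646510/388313 ≈ -1.6649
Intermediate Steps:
m(w, y) = 13 + 2*w*y (m(w, y) = (w*y + w*y) + 13 = 2*w*y + 13 = 13 + 2*w*y)
Y = 2961 (Y = 21*((13 + 2*6*10) + 8) = 21*((13 + 120) + 8) = 21*(133 + 8) = 21*141 = 2961)
(152220 + 494290)/(-360426 + ((Y + 7280) - 38128)) = (152220 + 494290)/(-360426 + ((2961 + 7280) - 38128)) = 646510/(-360426 + (10241 - 38128)) = 646510/(-360426 - 27887) = 646510/(-388313) = 646510*(-1/388313) = -646510/388313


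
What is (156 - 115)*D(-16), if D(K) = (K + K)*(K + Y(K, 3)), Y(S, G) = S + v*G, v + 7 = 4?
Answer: 53792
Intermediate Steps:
v = -3 (v = -7 + 4 = -3)
Y(S, G) = S - 3*G
D(K) = 2*K*(-9 + 2*K) (D(K) = (K + K)*(K + (K - 3*3)) = (2*K)*(K + (K - 9)) = (2*K)*(K + (-9 + K)) = (2*K)*(-9 + 2*K) = 2*K*(-9 + 2*K))
(156 - 115)*D(-16) = (156 - 115)*(2*(-16)*(-9 + 2*(-16))) = 41*(2*(-16)*(-9 - 32)) = 41*(2*(-16)*(-41)) = 41*1312 = 53792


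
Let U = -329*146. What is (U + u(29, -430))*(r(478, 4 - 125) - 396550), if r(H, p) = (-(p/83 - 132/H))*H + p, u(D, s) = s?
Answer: 1592279825136/83 ≈ 1.9184e+10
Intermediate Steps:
U = -48034
r(H, p) = p + H*(132/H - p/83) (r(H, p) = (-(p*(1/83) - 132/H))*H + p = (-(p/83 - 132/H))*H + p = (-(-132/H + p/83))*H + p = (132/H - p/83)*H + p = H*(132/H - p/83) + p = p + H*(132/H - p/83))
(U + u(29, -430))*(r(478, 4 - 125) - 396550) = (-48034 - 430)*((132 + (4 - 125) - 1/83*478*(4 - 125)) - 396550) = -48464*((132 - 121 - 1/83*478*(-121)) - 396550) = -48464*((132 - 121 + 57838/83) - 396550) = -48464*(58751/83 - 396550) = -48464*(-32854899/83) = 1592279825136/83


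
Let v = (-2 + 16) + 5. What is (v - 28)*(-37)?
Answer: 333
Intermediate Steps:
v = 19 (v = 14 + 5 = 19)
(v - 28)*(-37) = (19 - 28)*(-37) = -9*(-37) = 333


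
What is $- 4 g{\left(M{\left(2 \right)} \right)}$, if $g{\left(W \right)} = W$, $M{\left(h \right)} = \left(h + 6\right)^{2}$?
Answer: $-256$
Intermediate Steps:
$M{\left(h \right)} = \left(6 + h\right)^{2}$
$- 4 g{\left(M{\left(2 \right)} \right)} = - 4 \left(6 + 2\right)^{2} = - 4 \cdot 8^{2} = \left(-4\right) 64 = -256$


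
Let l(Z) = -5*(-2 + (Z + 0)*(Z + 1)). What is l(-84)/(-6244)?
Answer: 17425/3122 ≈ 5.5814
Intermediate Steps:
l(Z) = 10 - 5*Z*(1 + Z) (l(Z) = -5*(-2 + Z*(1 + Z)) = 10 - 5*Z*(1 + Z))
l(-84)/(-6244) = (10 - 5*(-84) - 5*(-84)²)/(-6244) = (10 + 420 - 5*7056)*(-1/6244) = (10 + 420 - 35280)*(-1/6244) = -34850*(-1/6244) = 17425/3122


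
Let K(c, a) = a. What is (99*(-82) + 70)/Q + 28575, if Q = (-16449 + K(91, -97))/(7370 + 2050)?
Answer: 274307055/8273 ≈ 33157.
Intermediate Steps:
Q = -8273/4710 (Q = (-16449 - 97)/(7370 + 2050) = -16546/9420 = -16546*1/9420 = -8273/4710 ≈ -1.7565)
(99*(-82) + 70)/Q + 28575 = (99*(-82) + 70)/(-8273/4710) + 28575 = (-8118 + 70)*(-4710/8273) + 28575 = -8048*(-4710/8273) + 28575 = 37906080/8273 + 28575 = 274307055/8273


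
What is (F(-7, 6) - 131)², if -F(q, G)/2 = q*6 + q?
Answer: 1089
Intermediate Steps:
F(q, G) = -14*q (F(q, G) = -2*(q*6 + q) = -2*(6*q + q) = -14*q)
(F(-7, 6) - 131)² = (-14*(-7) - 131)² = (98 - 131)² = (-33)² = 1089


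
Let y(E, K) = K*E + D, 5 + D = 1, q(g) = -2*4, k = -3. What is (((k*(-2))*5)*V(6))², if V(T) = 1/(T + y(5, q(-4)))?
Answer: 225/361 ≈ 0.62327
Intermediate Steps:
q(g) = -8
D = -4 (D = -5 + 1 = -4)
y(E, K) = -4 + E*K (y(E, K) = K*E - 4 = E*K - 4 = -4 + E*K)
V(T) = 1/(-44 + T) (V(T) = 1/(T + (-4 + 5*(-8))) = 1/(T + (-4 - 40)) = 1/(T - 44) = 1/(-44 + T))
(((k*(-2))*5)*V(6))² = ((-3*(-2)*5)/(-44 + 6))² = ((6*5)/(-38))² = (30*(-1/38))² = (-15/19)² = 225/361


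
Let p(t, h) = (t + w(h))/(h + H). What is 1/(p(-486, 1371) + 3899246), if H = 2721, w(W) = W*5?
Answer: 124/483506697 ≈ 2.5646e-7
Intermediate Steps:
w(W) = 5*W
p(t, h) = (t + 5*h)/(2721 + h) (p(t, h) = (t + 5*h)/(h + 2721) = (t + 5*h)/(2721 + h))
1/(p(-486, 1371) + 3899246) = 1/((-486 + 5*1371)/(2721 + 1371) + 3899246) = 1/((-486 + 6855)/4092 + 3899246) = 1/((1/4092)*6369 + 3899246) = 1/(193/124 + 3899246) = 1/(483506697/124) = 124/483506697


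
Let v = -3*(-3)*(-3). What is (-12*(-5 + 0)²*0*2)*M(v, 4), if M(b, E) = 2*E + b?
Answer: 0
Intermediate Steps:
v = -27 (v = 9*(-3) = -27)
M(b, E) = b + 2*E
(-12*(-5 + 0)²*0*2)*M(v, 4) = (-12*(-5 + 0)²*0*2)*(-27 + 2*4) = (-12*(-5)²*0*2)*(-27 + 8) = -12*25*0*2*(-19) = -0*2*(-19) = -12*0*(-19) = 0*(-19) = 0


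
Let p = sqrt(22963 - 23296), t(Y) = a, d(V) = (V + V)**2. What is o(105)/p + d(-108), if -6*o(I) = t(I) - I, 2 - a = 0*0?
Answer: 46656 - 103*I*sqrt(37)/666 ≈ 46656.0 - 0.94073*I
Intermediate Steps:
a = 2 (a = 2 - 0*0 = 2 - 1*0 = 2 + 0 = 2)
d(V) = 4*V**2 (d(V) = (2*V)**2 = 4*V**2)
t(Y) = 2
p = 3*I*sqrt(37) (p = sqrt(-333) = 3*I*sqrt(37) ≈ 18.248*I)
o(I) = -1/3 + I/6 (o(I) = -(2 - I)/6 = -1/3 + I/6)
o(105)/p + d(-108) = (-1/3 + (1/6)*105)/((3*I*sqrt(37))) + 4*(-108)**2 = (-1/3 + 35/2)*(-I*sqrt(37)/111) + 4*11664 = 103*(-I*sqrt(37)/111)/6 + 46656 = -103*I*sqrt(37)/666 + 46656 = 46656 - 103*I*sqrt(37)/666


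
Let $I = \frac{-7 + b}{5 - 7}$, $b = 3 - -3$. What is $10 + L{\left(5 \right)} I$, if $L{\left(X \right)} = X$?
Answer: $\frac{25}{2} \approx 12.5$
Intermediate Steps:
$b = 6$ ($b = 3 + 3 = 6$)
$I = \frac{1}{2}$ ($I = \frac{-7 + 6}{5 - 7} = - \frac{1}{-2} = \left(-1\right) \left(- \frac{1}{2}\right) = \frac{1}{2} \approx 0.5$)
$10 + L{\left(5 \right)} I = 10 + 5 \cdot \frac{1}{2} = 10 + \frac{5}{2} = \frac{25}{2}$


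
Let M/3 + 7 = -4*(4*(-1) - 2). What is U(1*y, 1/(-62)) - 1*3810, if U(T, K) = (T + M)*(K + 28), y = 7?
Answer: -67795/31 ≈ -2186.9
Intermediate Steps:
M = 51 (M = -21 + 3*(-4*(4*(-1) - 2)) = -21 + 3*(-4*(-4 - 2)) = -21 + 3*(-4*(-6)) = -21 + 3*24 = -21 + 72 = 51)
U(T, K) = (28 + K)*(51 + T) (U(T, K) = (T + 51)*(K + 28) = (51 + T)*(28 + K) = (28 + K)*(51 + T))
U(1*y, 1/(-62)) - 1*3810 = (1428 + 28*(1*7) + 51/(-62) + (1*7)/(-62)) - 1*3810 = (1428 + 28*7 + 51*(-1/62) - 1/62*7) - 3810 = (1428 + 196 - 51/62 - 7/62) - 3810 = 50315/31 - 3810 = -67795/31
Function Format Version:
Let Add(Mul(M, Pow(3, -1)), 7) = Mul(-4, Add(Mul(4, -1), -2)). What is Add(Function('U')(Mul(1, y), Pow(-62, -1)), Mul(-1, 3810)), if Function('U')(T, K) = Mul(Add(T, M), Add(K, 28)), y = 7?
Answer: Rational(-67795, 31) ≈ -2186.9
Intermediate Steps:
M = 51 (M = Add(-21, Mul(3, Mul(-4, Add(Mul(4, -1), -2)))) = Add(-21, Mul(3, Mul(-4, Add(-4, -2)))) = Add(-21, Mul(3, Mul(-4, -6))) = Add(-21, Mul(3, 24)) = Add(-21, 72) = 51)
Function('U')(T, K) = Mul(Add(28, K), Add(51, T)) (Function('U')(T, K) = Mul(Add(T, 51), Add(K, 28)) = Mul(Add(51, T), Add(28, K)) = Mul(Add(28, K), Add(51, T)))
Add(Function('U')(Mul(1, y), Pow(-62, -1)), Mul(-1, 3810)) = Add(Add(1428, Mul(28, Mul(1, 7)), Mul(51, Pow(-62, -1)), Mul(Pow(-62, -1), Mul(1, 7))), Mul(-1, 3810)) = Add(Add(1428, Mul(28, 7), Mul(51, Rational(-1, 62)), Mul(Rational(-1, 62), 7)), -3810) = Add(Add(1428, 196, Rational(-51, 62), Rational(-7, 62)), -3810) = Add(Rational(50315, 31), -3810) = Rational(-67795, 31)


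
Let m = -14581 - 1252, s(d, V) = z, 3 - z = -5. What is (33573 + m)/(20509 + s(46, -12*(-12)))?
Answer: 17740/20517 ≈ 0.86465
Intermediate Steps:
z = 8 (z = 3 - 1*(-5) = 3 + 5 = 8)
s(d, V) = 8
m = -15833
(33573 + m)/(20509 + s(46, -12*(-12))) = (33573 - 15833)/(20509 + 8) = 17740/20517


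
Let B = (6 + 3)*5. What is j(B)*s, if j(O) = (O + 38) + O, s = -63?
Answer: -8064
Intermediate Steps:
B = 45 (B = 9*5 = 45)
j(O) = 38 + 2*O (j(O) = (38 + O) + O = 38 + 2*O)
j(B)*s = (38 + 2*45)*(-63) = (38 + 90)*(-63) = 128*(-63) = -8064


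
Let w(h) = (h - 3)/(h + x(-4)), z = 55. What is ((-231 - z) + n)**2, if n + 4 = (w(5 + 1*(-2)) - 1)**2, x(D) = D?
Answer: 83521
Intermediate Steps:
w(h) = (-3 + h)/(-4 + h) (w(h) = (h - 3)/(h - 4) = (-3 + h)/(-4 + h))
n = -3 (n = -4 + ((-3 + (5 + 1*(-2)))/(-4 + (5 + 1*(-2))) - 1)**2 = -4 + ((-3 + (5 - 2))/(-4 + (5 - 2)) - 1)**2 = -4 + ((-3 + 3)/(-4 + 3) - 1)**2 = -4 + (0/(-1) - 1)**2 = -4 + (-1*0 - 1)**2 = -4 + (0 - 1)**2 = -4 + (-1)**2 = -4 + 1 = -3)
((-231 - z) + n)**2 = ((-231 - 1*55) - 3)**2 = ((-231 - 55) - 3)**2 = (-286 - 3)**2 = (-289)**2 = 83521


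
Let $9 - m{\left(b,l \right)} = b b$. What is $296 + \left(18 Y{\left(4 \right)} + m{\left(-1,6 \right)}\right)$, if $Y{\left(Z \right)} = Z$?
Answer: $376$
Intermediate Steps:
$m{\left(b,l \right)} = 9 - b^{2}$ ($m{\left(b,l \right)} = 9 - b b = 9 - b^{2}$)
$296 + \left(18 Y{\left(4 \right)} + m{\left(-1,6 \right)}\right) = 296 + \left(18 \cdot 4 + \left(9 - \left(-1\right)^{2}\right)\right) = 296 + \left(72 + \left(9 - 1\right)\right) = 296 + \left(72 + 8\right) = 296 + 80 = 376$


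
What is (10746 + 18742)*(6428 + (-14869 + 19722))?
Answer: 332654128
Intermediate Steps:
(10746 + 18742)*(6428 + (-14869 + 19722)) = 29488*(6428 + 4853) = 29488*11281 = 332654128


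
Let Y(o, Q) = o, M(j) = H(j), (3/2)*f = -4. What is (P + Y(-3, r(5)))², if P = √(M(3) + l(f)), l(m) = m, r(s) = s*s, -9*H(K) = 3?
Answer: (3 - I*√3)² ≈ 6.0 - 10.392*I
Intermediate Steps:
H(K) = -⅓ (H(K) = -⅑*3 = -⅓)
f = -8/3 (f = (⅔)*(-4) = -8/3 ≈ -2.6667)
M(j) = -⅓
r(s) = s²
P = I*√3 (P = √(-⅓ - 8/3) = √(-3) = I*√3 ≈ 1.732*I)
(P + Y(-3, r(5)))² = (I*√3 - 3)² = (-3 + I*√3)²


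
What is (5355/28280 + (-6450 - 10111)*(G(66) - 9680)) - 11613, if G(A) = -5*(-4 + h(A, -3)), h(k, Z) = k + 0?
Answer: 133669683969/808 ≈ 1.6543e+8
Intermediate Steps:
h(k, Z) = k
G(A) = 20 - 5*A (G(A) = -5*(-4 + A) = 20 - 5*A)
(5355/28280 + (-6450 - 10111)*(G(66) - 9680)) - 11613 = (5355/28280 + (-6450 - 10111)*((20 - 5*66) - 9680)) - 11613 = (5355*(1/28280) - 16561*((20 - 330) - 9680)) - 11613 = (153/808 - 16561*(-310 - 9680)) - 11613 = (153/808 - 16561*(-9990)) - 11613 = (153/808 + 165444390) - 11613 = 133679067273/808 - 11613 = 133669683969/808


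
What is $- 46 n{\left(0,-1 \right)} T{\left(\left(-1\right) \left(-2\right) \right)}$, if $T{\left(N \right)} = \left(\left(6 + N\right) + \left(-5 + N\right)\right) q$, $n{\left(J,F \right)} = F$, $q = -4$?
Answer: $-920$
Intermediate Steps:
$T{\left(N \right)} = -4 - 8 N$ ($T{\left(N \right)} = \left(\left(6 + N\right) + \left(-5 + N\right)\right) \left(-4\right) = \left(1 + 2 N\right) \left(-4\right) = -4 - 8 N$)
$- 46 n{\left(0,-1 \right)} T{\left(\left(-1\right) \left(-2\right) \right)} = \left(-46\right) \left(-1\right) \left(-4 - 8 \left(\left(-1\right) \left(-2\right)\right)\right) = 46 \left(-4 - 16\right) = 46 \left(-20\right) = -920$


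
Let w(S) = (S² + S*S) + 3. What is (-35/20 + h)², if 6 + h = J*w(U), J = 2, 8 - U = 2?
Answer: 323761/16 ≈ 20235.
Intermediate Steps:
U = 6 (U = 8 - 1*2 = 8 - 2 = 6)
w(S) = 3 + 2*S² (w(S) = (S² + S²) + 3 = 2*S² + 3 = 3 + 2*S²)
h = 144 (h = -6 + 2*(3 + 2*6²) = -6 + 2*(3 + 2*36) = -6 + 2*(3 + 72) = -6 + 2*75 = -6 + 150 = 144)
(-35/20 + h)² = (-35/20 + 144)² = (-35*1/20 + 144)² = (-7/4 + 144)² = (569/4)² = 323761/16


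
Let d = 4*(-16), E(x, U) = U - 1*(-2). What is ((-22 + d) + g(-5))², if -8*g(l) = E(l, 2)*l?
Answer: 27889/4 ≈ 6972.3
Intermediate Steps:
E(x, U) = 2 + U (E(x, U) = U + 2 = 2 + U)
g(l) = -l/2 (g(l) = -(2 + 2)*l/8 = -l/2)
d = -64
((-22 + d) + g(-5))² = ((-22 - 64) - ½*(-5))² = (-86 + 5/2)² = (-167/2)² = 27889/4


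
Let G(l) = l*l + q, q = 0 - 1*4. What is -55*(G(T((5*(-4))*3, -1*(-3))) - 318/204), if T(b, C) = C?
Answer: -6435/34 ≈ -189.26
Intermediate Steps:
q = -4 (q = 0 - 4 = -4)
G(l) = -4 + l² (G(l) = l*l - 4 = l² - 4 = -4 + l²)
-55*(G(T((5*(-4))*3, -1*(-3))) - 318/204) = -55*((-4 + (-1*(-3))²) - 318/204) = -55*((-4 + 3²) - 318*1/204) = -55*((-4 + 9) - 53/34) = -55*(5 - 53/34) = -55*117/34 = -6435/34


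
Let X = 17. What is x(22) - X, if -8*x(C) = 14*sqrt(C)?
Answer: -17 - 7*sqrt(22)/4 ≈ -25.208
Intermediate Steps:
x(C) = -7*sqrt(C)/4
x(22) - X = -7*sqrt(22)/4 - 1*17 = -7*sqrt(22)/4 - 17 = -17 - 7*sqrt(22)/4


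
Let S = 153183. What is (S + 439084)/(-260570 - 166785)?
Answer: -592267/427355 ≈ -1.3859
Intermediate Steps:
(S + 439084)/(-260570 - 166785) = (153183 + 439084)/(-260570 - 166785) = 592267/(-427355) = 592267*(-1/427355) = -592267/427355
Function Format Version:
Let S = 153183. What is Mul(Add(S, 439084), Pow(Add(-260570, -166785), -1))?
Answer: Rational(-592267, 427355) ≈ -1.3859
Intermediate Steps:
Mul(Add(S, 439084), Pow(Add(-260570, -166785), -1)) = Mul(Add(153183, 439084), Pow(Add(-260570, -166785), -1)) = Mul(592267, Pow(-427355, -1)) = Mul(592267, Rational(-1, 427355)) = Rational(-592267, 427355)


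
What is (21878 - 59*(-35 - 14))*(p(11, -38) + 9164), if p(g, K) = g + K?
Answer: 226314353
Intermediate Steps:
p(g, K) = K + g
(21878 - 59*(-35 - 14))*(p(11, -38) + 9164) = (21878 - 59*(-35 - 14))*((-38 + 11) + 9164) = (21878 - 59*(-49))*(-27 + 9164) = (21878 + 2891)*9137 = 24769*9137 = 226314353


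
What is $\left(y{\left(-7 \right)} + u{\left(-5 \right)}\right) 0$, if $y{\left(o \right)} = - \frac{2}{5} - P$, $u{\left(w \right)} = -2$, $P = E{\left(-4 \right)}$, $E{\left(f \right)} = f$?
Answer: $0$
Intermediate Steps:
$P = -4$
$y{\left(o \right)} = \frac{18}{5}$ ($y{\left(o \right)} = - \frac{2}{5} - -4 = \left(-2\right) \frac{1}{5} + 4 = - \frac{2}{5} + 4 = \frac{18}{5}$)
$\left(y{\left(-7 \right)} + u{\left(-5 \right)}\right) 0 = \left(\frac{18}{5} - 2\right) 0 = \frac{8}{5} \cdot 0 = 0$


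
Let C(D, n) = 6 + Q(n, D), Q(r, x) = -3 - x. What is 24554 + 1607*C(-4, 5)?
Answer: 35803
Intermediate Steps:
C(D, n) = 3 - D (C(D, n) = 6 + (-3 - D) = 3 - D)
24554 + 1607*C(-4, 5) = 24554 + 1607*(3 - 1*(-4)) = 24554 + 1607*(3 + 4) = 24554 + 1607*7 = 24554 + 11249 = 35803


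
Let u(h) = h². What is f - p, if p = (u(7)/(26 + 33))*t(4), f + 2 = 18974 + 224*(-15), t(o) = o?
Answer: 920912/59 ≈ 15609.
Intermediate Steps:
f = 15612 (f = -2 + (18974 + 224*(-15)) = -2 + (18974 - 3360) = -2 + 15614 = 15612)
p = 196/59 (p = (7²/(26 + 33))*4 = (49/59)*4 = 196/59 ≈ 3.3220)
f - p = 15612 - 1*196/59 = 15612 - 196/59 = 920912/59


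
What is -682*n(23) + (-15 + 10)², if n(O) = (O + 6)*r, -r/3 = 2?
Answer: 118693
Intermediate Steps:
r = -6 (r = -3*2 = -6)
n(O) = -36 - 6*O (n(O) = (O + 6)*(-6) = (6 + O)*(-6) = -36 - 6*O)
-682*n(23) + (-15 + 10)² = -682*(-36 - 6*23) + (-15 + 10)² = -682*(-36 - 138) + (-5)² = -682*(-174) + 25 = 118668 + 25 = 118693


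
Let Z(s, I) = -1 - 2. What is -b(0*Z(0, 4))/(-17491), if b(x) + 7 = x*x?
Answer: -7/17491 ≈ -0.00040021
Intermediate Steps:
Z(s, I) = -3
b(x) = -7 + x² (b(x) = -7 + x*x = -7 + x²)
-b(0*Z(0, 4))/(-17491) = -(-7 + (0*(-3))²)/(-17491) = -(-7 + 0²)*(-1/17491) = -(-7 + 0)*(-1/17491) = -1*(-7)*(-1/17491) = 7*(-1/17491) = -7/17491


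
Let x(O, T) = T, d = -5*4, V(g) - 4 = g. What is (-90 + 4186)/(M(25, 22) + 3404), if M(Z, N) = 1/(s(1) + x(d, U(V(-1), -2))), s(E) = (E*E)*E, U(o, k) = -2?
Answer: 4096/3403 ≈ 1.2036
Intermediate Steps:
V(g) = 4 + g
d = -20
s(E) = E³ (s(E) = E²*E = E³)
M(Z, N) = -1 (M(Z, N) = 1/(1³ - 2) = 1/(1 - 2) = 1/(-1) = -1)
(-90 + 4186)/(M(25, 22) + 3404) = (-90 + 4186)/(-1 + 3404) = 4096/3403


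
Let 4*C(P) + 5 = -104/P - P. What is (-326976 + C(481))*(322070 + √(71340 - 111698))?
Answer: -3897887441665/37 - 24205219*I*√40358/74 ≈ -1.0535e+11 - 6.5712e+7*I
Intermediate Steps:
C(P) = -5/4 - 26/P - P/4 (C(P) = -5/4 + (-104/P - P)/4 = -5/4 + (-P - 104/P)/4 = -5/4 + (-26/P - P/4) = -5/4 - 26/P - P/4)
(-326976 + C(481))*(322070 + √(71340 - 111698)) = (-326976 + (¼)*(-104 - 1*481*(5 + 481))/481)*(322070 + √(71340 - 111698)) = (-326976 + (¼)*(1/481)*(-104 - 1*481*486))*(322070 + √(-40358)) = (-326976 + (¼)*(1/481)*(-104 - 233766))*(322070 + I*√40358) = (-326976 + (¼)*(1/481)*(-233870))*(322070 + I*√40358) = (-326976 - 8995/74)*(322070 + I*√40358) = -24205219*(322070 + I*√40358)/74 = -3897887441665/37 - 24205219*I*√40358/74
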